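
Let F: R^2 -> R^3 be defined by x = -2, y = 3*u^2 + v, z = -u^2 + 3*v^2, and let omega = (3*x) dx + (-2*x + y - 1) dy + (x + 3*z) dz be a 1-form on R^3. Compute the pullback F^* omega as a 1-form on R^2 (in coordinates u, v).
F^* omega = (2*u*(12*u^2 - 9*v^2 + 3*v + 11)) du + (-18*u^2*v + 3*u^2 + 54*v^3 - 11*v + 3) dv

Using F^*(f dg) = (f ∘ F) d(g ∘ F), substitute each coordinate x_i by F_i(u, v) in f_i, and replace dx_i by d F_i = (∂F_i/∂u) du + (∂F_i/∂v) dv.
  For the x component: f_1(F) = -6; d F_1 = (0) du + (0) dv
  For the y component: f_2(F) = 3*u^2 + v + 3; d F_2 = (6*u) du + (1) dv
  For the z component: f_3(F) = -3*u^2 + 9*v^2 - 2; d F_3 = (-2*u) du + (6*v) dv
Combining and collecting du, dv coefficients:
  coeff of du: 2*u*(12*u^2 - 9*v^2 + 3*v + 11)
  coeff of dv: -18*u^2*v + 3*u^2 + 54*v^3 - 11*v + 3
F^* omega = (2*u*(12*u^2 - 9*v^2 + 3*v + 11)) du + (-18*u^2*v + 3*u^2 + 54*v^3 - 11*v + 3) dv.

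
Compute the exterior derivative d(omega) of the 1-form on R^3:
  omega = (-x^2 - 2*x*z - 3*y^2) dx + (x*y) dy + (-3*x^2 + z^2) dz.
d(omega) = (7*y) dx ∧ dy + (-4*x) dx ∧ dz

For a 1-form omega = sum_i f_i dx_i, the exterior derivative is
  d(omega) = sum_{i < j} (∂f_j/∂x_i - ∂f_i/∂x_j) dx_i ∧ dx_j.
  coefficient of dx ∧ dy: ∂f_2/∂x - ∂f_1/∂y = ∂(x*y)/∂x - ∂(-x^2 - 2*x*z - 3*y^2)/∂y = 7*y
  coefficient of dx ∧ dz: ∂f_3/∂x - ∂f_1/∂z = ∂(-3*x^2 + z^2)/∂x - ∂(-x^2 - 2*x*z - 3*y^2)/∂z = -4*x
Assembling: d(omega) = (7*y) dx ∧ dy + (-4*x) dx ∧ dz.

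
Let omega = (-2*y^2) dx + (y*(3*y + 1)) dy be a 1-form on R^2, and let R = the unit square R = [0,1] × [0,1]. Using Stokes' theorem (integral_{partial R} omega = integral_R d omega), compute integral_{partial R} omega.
integral_(partial R) omega = 2

Stokes: integral_partial_R omega = integral_R d omega with d omega = (∂Q/∂x - ∂P/∂y) dx ∧ dy.
  ∂Q/∂x = 0
  ∂P/∂y = -4*y
  integrand = ∂Q/∂x - ∂P/∂y = 4*y.
Integrating over R: integral_0^1 integral_0^1 (4*y) dx dy = 2.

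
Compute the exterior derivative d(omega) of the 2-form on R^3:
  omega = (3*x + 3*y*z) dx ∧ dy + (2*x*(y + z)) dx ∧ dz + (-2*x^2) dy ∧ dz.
d(omega) = (-6*x + 3*y) dx ∧ dy ∧ dz

For a 2-form omega = sum_{i<j} g_{ij} dx_i ∧ dx_j, the exterior derivative is
  d(omega) = sum_{i<j} d(g_{ij}) ∧ dx_i ∧ dx_j = sum_{i<j, k} (∂g_{ij}/∂x_k) dx_k ∧ dx_i ∧ dx_j.
Expand each term, using dx_k ∧ dx_i ∧ dx_j = sgn(permutation) dx_{(a)} ∧ dx_{(b)} ∧ dx_{(c)} with (a < b < c) sorted:
  d(3*x + 3*y*z) includes (∂/∂z)(3*x + 3*y*z) dz = (3*y) dz, which multiplied by dx ∧ dy gives (3*y) dx ∧ dy ∧ dz
  d(2*x*(y + z)) includes (∂/∂y)(2*x*(y + z)) dy = (2*x) dy, which multiplied by dx ∧ dz gives (-2*x) dx ∧ dy ∧ dz
  d(-2*x^2) includes (∂/∂x)(-2*x^2) dx = (-4*x) dx, which multiplied by dy ∧ dz gives (-4*x) dx ∧ dy ∧ dz
Collecting like 3-forms: d(omega) = (-6*x + 3*y) dx ∧ dy ∧ dz.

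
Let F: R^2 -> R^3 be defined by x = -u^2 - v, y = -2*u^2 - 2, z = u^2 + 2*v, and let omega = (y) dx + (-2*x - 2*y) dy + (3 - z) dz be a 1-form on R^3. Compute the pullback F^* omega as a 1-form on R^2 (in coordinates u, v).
F^* omega = (2*u*(-11*u^2 - 6*v - 3)) du + (8 - 4*v) dv

Using F^*(f dg) = (f ∘ F) d(g ∘ F), substitute each coordinate x_i by F_i(u, v) in f_i, and replace dx_i by d F_i = (∂F_i/∂u) du + (∂F_i/∂v) dv.
  For the x component: f_1(F) = -2*u^2 - 2; d F_1 = (-2*u) du + (-1) dv
  For the y component: f_2(F) = 6*u^2 + 2*v + 4; d F_2 = (-4*u) du + (0) dv
  For the z component: f_3(F) = -u^2 - 2*v + 3; d F_3 = (2*u) du + (2) dv
Combining and collecting du, dv coefficients:
  coeff of du: 2*u*(-11*u^2 - 6*v - 3)
  coeff of dv: 8 - 4*v
F^* omega = (2*u*(-11*u^2 - 6*v - 3)) du + (8 - 4*v) dv.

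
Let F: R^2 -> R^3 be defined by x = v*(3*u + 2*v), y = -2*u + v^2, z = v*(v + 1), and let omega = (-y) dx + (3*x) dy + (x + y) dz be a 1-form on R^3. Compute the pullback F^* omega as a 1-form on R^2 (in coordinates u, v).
F^* omega = (3*v*(-4*u - v^2 - 4*v)) du + (6*u^2 + 21*u*v^2 + 7*u*v - 2*u + 14*v^3 + 3*v^2) dv

Using F^*(f dg) = (f ∘ F) d(g ∘ F), substitute each coordinate x_i by F_i(u, v) in f_i, and replace dx_i by d F_i = (∂F_i/∂u) du + (∂F_i/∂v) dv.
  For the x component: f_1(F) = 2*u - v^2; d F_1 = (3*v) du + (3*u + 4*v) dv
  For the y component: f_2(F) = 3*v*(3*u + 2*v); d F_2 = (-2) du + (2*v) dv
  For the z component: f_3(F) = 3*u*v - 2*u + 3*v^2; d F_3 = (0) du + (2*v + 1) dv
Combining and collecting du, dv coefficients:
  coeff of du: 3*v*(-4*u - v^2 - 4*v)
  coeff of dv: 6*u^2 + 21*u*v^2 + 7*u*v - 2*u + 14*v^3 + 3*v^2
F^* omega = (3*v*(-4*u - v^2 - 4*v)) du + (6*u^2 + 21*u*v^2 + 7*u*v - 2*u + 14*v^3 + 3*v^2) dv.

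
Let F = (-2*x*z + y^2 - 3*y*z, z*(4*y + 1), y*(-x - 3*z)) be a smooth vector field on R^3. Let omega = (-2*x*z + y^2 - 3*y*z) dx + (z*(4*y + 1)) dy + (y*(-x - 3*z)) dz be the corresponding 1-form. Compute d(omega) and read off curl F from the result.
d(omega) = (-x - 4*y - 3*z - 1) dy ∧ dz + (-2*x - 2*y) dz ∧ dx + (-2*y + 3*z) dx ∧ dy; curl F = (-x - 4*y - 3*z - 1, -2*x - 2*y, -2*y + 3*z)

d omega = sum_{i<j} (∂f_j/∂x_i - ∂f_i/∂x_j) dx_i ∧ dx_j. Under the identification (dy ∧ dz, dz ∧ dx, dx ∧ dy) ↔ (e_x, e_y, e_z), the coefficients are exactly the components of curl F. Compute:
  ∂R/∂y - ∂Q/∂z = (-x - 3*z) - (4*y + 1) = -x - 4*y - 3*z - 1
  ∂P/∂z - ∂R/∂x = (-2*x - 3*y) - (-y) = -2*x - 2*y
  ∂Q/∂x - ∂P/∂y = (0) - (2*y - 3*z) = -2*y + 3*z.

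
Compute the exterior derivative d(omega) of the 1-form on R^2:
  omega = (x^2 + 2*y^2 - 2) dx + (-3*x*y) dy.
d(omega) = (-7*y) dx ∧ dy

For a 1-form omega = sum_i f_i dx_i, the exterior derivative is
  d(omega) = sum_{i < j} (∂f_j/∂x_i - ∂f_i/∂x_j) dx_i ∧ dx_j.
  coefficient of dx ∧ dy: ∂f_2/∂x - ∂f_1/∂y = ∂(-3*x*y)/∂x - ∂(x^2 + 2*y^2 - 2)/∂y = -7*y
Assembling: d(omega) = (-7*y) dx ∧ dy.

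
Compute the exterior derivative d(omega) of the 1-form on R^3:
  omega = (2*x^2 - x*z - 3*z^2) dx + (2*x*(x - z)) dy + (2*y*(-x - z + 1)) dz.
d(omega) = (4*x - 2*z) dx ∧ dy + (x - 2*y + 6*z) dx ∧ dz + (2 - 2*z) dy ∧ dz

For a 1-form omega = sum_i f_i dx_i, the exterior derivative is
  d(omega) = sum_{i < j} (∂f_j/∂x_i - ∂f_i/∂x_j) dx_i ∧ dx_j.
  coefficient of dx ∧ dy: ∂f_2/∂x - ∂f_1/∂y = ∂(2*x*(x - z))/∂x - ∂(2*x^2 - x*z - 3*z^2)/∂y = 4*x - 2*z
  coefficient of dx ∧ dz: ∂f_3/∂x - ∂f_1/∂z = ∂(2*y*(-x - z + 1))/∂x - ∂(2*x^2 - x*z - 3*z^2)/∂z = x - 2*y + 6*z
  coefficient of dy ∧ dz: ∂f_3/∂y - ∂f_2/∂z = ∂(2*y*(-x - z + 1))/∂y - ∂(2*x*(x - z))/∂z = 2 - 2*z
Assembling: d(omega) = (4*x - 2*z) dx ∧ dy + (x - 2*y + 6*z) dx ∧ dz + (2 - 2*z) dy ∧ dz.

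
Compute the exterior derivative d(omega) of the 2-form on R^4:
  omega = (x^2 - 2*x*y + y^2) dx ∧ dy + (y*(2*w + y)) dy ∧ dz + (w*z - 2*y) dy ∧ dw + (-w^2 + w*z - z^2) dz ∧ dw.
d(omega) = (-w + 2*y) dy ∧ dz ∧ dw

For a 2-form omega = sum_{i<j} g_{ij} dx_i ∧ dx_j, the exterior derivative is
  d(omega) = sum_{i<j} d(g_{ij}) ∧ dx_i ∧ dx_j = sum_{i<j, k} (∂g_{ij}/∂x_k) dx_k ∧ dx_i ∧ dx_j.
Expand each term, using dx_k ∧ dx_i ∧ dx_j = sgn(permutation) dx_{(a)} ∧ dx_{(b)} ∧ dx_{(c)} with (a < b < c) sorted:
  d(y*(2*w + y)) includes (∂/∂w)(y*(2*w + y)) dw = (2*y) dw, which multiplied by dy ∧ dz gives (2*y) dy ∧ dz ∧ dw
  d(w*z - 2*y) includes (∂/∂z)(w*z - 2*y) dz = (w) dz, which multiplied by dy ∧ dw gives (-w) dy ∧ dz ∧ dw
Collecting like 3-forms: d(omega) = (-w + 2*y) dy ∧ dz ∧ dw.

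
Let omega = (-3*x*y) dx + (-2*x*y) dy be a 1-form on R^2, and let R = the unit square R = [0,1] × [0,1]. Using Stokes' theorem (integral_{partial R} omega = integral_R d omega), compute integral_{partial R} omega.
integral_(partial R) omega = 1/2

Stokes: integral_partial_R omega = integral_R d omega with d omega = (∂Q/∂x - ∂P/∂y) dx ∧ dy.
  ∂Q/∂x = -2*y
  ∂P/∂y = -3*x
  integrand = ∂Q/∂x - ∂P/∂y = 3*x - 2*y.
Integrating over R: integral_0^1 integral_0^1 (3*x - 2*y) dx dy = 1/2.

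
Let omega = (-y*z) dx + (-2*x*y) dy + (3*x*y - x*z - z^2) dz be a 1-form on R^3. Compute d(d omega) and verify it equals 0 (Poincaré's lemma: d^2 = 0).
d(d omega) = 0

Step 1: d omega = sum_{i<j} (∂f_j/∂x_i - ∂f_i/∂x_j) dx_i ∧ dx_j:
  coeff of dx ∧ dy: -2*y + z
  coeff of dx ∧ dz: 4*y - z
  coeff of dy ∧ dz: 3*x
Step 2: Apply d again to each 2-form coefficient. The only possible 3-form in R^3 is dx ∧ dy ∧ dz, with coefficient
  ∂(coeff of dy∧dz)/∂x - ∂(coeff of dx∧dz)/∂y + ∂(coeff of dx∧dy)/∂z
  = ∂/∂x (3*x) - ∂/∂y (4*y - z) + ∂/∂z (-2*y + z).
Each of these terms simplifies to sums of mixed partials that cancel in pairs. The result is 0 (by equality of mixed partials for smooth functions — Schwarz / Clairaut).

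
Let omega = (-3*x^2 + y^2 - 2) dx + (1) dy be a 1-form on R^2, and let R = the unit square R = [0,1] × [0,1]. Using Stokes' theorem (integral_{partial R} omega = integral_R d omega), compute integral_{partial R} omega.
integral_(partial R) omega = -1

Stokes: integral_partial_R omega = integral_R d omega with d omega = (∂Q/∂x - ∂P/∂y) dx ∧ dy.
  ∂Q/∂x = 0
  ∂P/∂y = 2*y
  integrand = ∂Q/∂x - ∂P/∂y = -2*y.
Integrating over R: integral_0^1 integral_0^1 (-2*y) dx dy = -1.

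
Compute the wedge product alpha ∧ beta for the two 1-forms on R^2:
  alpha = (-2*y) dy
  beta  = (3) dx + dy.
alpha ∧ beta = (6*y) dx ∧ dy

Distribute the wedge, using dx_i ∧ dx_j = -dx_j ∧ dx_i and dx_i ∧ dx_i = 0. For each pair (i, j) with i < j, the coefficient of dx_i ∧ dx_j in alpha ∧ beta is (alpha_i * beta_j - alpha_j * beta_i). Collecting: alpha ∧ beta = (6*y) dx ∧ dy.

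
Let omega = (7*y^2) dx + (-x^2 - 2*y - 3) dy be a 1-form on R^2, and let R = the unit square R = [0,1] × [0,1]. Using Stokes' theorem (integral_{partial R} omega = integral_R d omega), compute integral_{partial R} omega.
integral_(partial R) omega = -8

Stokes: integral_partial_R omega = integral_R d omega with d omega = (∂Q/∂x - ∂P/∂y) dx ∧ dy.
  ∂Q/∂x = -2*x
  ∂P/∂y = 14*y
  integrand = ∂Q/∂x - ∂P/∂y = -2*x - 14*y.
Integrating over R: integral_0^1 integral_0^1 (-2*x - 14*y) dx dy = -8.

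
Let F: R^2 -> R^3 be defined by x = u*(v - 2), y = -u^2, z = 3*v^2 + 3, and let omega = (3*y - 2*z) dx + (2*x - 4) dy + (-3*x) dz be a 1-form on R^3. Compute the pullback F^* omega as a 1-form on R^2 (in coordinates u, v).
F^* omega = (-7*u^2*v + 14*u^2 + 8*u - 6*v^3 + 12*v^2 - 6*v + 12) du + (3*u*(-u^2 - 8*v^2 + 12*v - 2)) dv

Using F^*(f dg) = (f ∘ F) d(g ∘ F), substitute each coordinate x_i by F_i(u, v) in f_i, and replace dx_i by d F_i = (∂F_i/∂u) du + (∂F_i/∂v) dv.
  For the x component: f_1(F) = -3*u^2 - 6*v^2 - 6; d F_1 = (v - 2) du + (u) dv
  For the y component: f_2(F) = 2*u*v - 4*u - 4; d F_2 = (-2*u) du + (0) dv
  For the z component: f_3(F) = 3*u*(2 - v); d F_3 = (0) du + (6*v) dv
Combining and collecting du, dv coefficients:
  coeff of du: -7*u^2*v + 14*u^2 + 8*u - 6*v^3 + 12*v^2 - 6*v + 12
  coeff of dv: 3*u*(-u^2 - 8*v^2 + 12*v - 2)
F^* omega = (-7*u^2*v + 14*u^2 + 8*u - 6*v^3 + 12*v^2 - 6*v + 12) du + (3*u*(-u^2 - 8*v^2 + 12*v - 2)) dv.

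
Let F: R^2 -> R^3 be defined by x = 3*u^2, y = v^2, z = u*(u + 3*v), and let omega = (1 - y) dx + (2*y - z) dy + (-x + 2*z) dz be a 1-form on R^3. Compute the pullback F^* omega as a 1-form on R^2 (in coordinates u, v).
F^* omega = (u*(-2*u^2 + 9*u*v + 12*v^2 + 6)) du + (-3*u^3 + 16*u^2*v - 6*u*v^2 + 4*v^3) dv

Using F^*(f dg) = (f ∘ F) d(g ∘ F), substitute each coordinate x_i by F_i(u, v) in f_i, and replace dx_i by d F_i = (∂F_i/∂u) du + (∂F_i/∂v) dv.
  For the x component: f_1(F) = 1 - v^2; d F_1 = (6*u) du + (0) dv
  For the y component: f_2(F) = -u^2 - 3*u*v + 2*v^2; d F_2 = (0) du + (2*v) dv
  For the z component: f_3(F) = u*(-u + 6*v); d F_3 = (2*u + 3*v) du + (3*u) dv
Combining and collecting du, dv coefficients:
  coeff of du: u*(-2*u^2 + 9*u*v + 12*v^2 + 6)
  coeff of dv: -3*u^3 + 16*u^2*v - 6*u*v^2 + 4*v^3
F^* omega = (u*(-2*u^2 + 9*u*v + 12*v^2 + 6)) du + (-3*u^3 + 16*u^2*v - 6*u*v^2 + 4*v^3) dv.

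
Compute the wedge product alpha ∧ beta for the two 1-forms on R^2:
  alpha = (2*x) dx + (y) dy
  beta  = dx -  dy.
alpha ∧ beta = (-2*x - y) dx ∧ dy

Distribute the wedge, using dx_i ∧ dx_j = -dx_j ∧ dx_i and dx_i ∧ dx_i = 0. For each pair (i, j) with i < j, the coefficient of dx_i ∧ dx_j in alpha ∧ beta is (alpha_i * beta_j - alpha_j * beta_i). Collecting: alpha ∧ beta = (-2*x - y) dx ∧ dy.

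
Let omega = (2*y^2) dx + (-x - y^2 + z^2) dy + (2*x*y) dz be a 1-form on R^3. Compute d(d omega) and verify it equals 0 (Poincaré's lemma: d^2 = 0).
d(d omega) = 0

Step 1: d omega = sum_{i<j} (∂f_j/∂x_i - ∂f_i/∂x_j) dx_i ∧ dx_j:
  coeff of dx ∧ dy: -4*y - 1
  coeff of dx ∧ dz: 2*y
  coeff of dy ∧ dz: 2*x - 2*z
Step 2: Apply d again to each 2-form coefficient. The only possible 3-form in R^3 is dx ∧ dy ∧ dz, with coefficient
  ∂(coeff of dy∧dz)/∂x - ∂(coeff of dx∧dz)/∂y + ∂(coeff of dx∧dy)/∂z
  = ∂/∂x (2*x - 2*z) - ∂/∂y (2*y) + ∂/∂z (-4*y - 1).
Each of these terms simplifies to sums of mixed partials that cancel in pairs. The result is 0 (by equality of mixed partials for smooth functions — Schwarz / Clairaut).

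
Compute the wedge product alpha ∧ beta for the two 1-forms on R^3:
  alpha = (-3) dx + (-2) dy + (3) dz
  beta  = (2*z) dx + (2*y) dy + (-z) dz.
alpha ∧ beta = (-6*y + 4*z) dx ∧ dy + (-3*z) dx ∧ dz + (-6*y + 2*z) dy ∧ dz

Distribute the wedge, using dx_i ∧ dx_j = -dx_j ∧ dx_i and dx_i ∧ dx_i = 0. For each pair (i, j) with i < j, the coefficient of dx_i ∧ dx_j in alpha ∧ beta is (alpha_i * beta_j - alpha_j * beta_i). Collecting: alpha ∧ beta = (-6*y + 4*z) dx ∧ dy + (-3*z) dx ∧ dz + (-6*y + 2*z) dy ∧ dz.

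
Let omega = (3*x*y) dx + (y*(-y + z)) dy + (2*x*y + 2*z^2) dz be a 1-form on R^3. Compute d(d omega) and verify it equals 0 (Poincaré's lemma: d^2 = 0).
d(d omega) = 0

Step 1: d omega = sum_{i<j} (∂f_j/∂x_i - ∂f_i/∂x_j) dx_i ∧ dx_j:
  coeff of dx ∧ dy: -3*x
  coeff of dx ∧ dz: 2*y
  coeff of dy ∧ dz: 2*x - y
Step 2: Apply d again to each 2-form coefficient. The only possible 3-form in R^3 is dx ∧ dy ∧ dz, with coefficient
  ∂(coeff of dy∧dz)/∂x - ∂(coeff of dx∧dz)/∂y + ∂(coeff of dx∧dy)/∂z
  = ∂/∂x (2*x - y) - ∂/∂y (2*y) + ∂/∂z (-3*x).
Each of these terms simplifies to sums of mixed partials that cancel in pairs. The result is 0 (by equality of mixed partials for smooth functions — Schwarz / Clairaut).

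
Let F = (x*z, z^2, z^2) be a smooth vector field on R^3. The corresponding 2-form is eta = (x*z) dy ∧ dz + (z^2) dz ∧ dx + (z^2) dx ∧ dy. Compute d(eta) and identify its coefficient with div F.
d(eta) = (3*z) dx ∧ dy ∧ dz; div F = 3*z

For a 2-form in R^3 of the form above, applying d gives a 3-form with coefficient ∂P/∂x + ∂Q/∂y + ∂R/∂z:
  ∂P/∂x = z
  ∂Q/∂y = 0
  ∂R/∂z = 2*z
Sum = 3*z, which is exactly div F.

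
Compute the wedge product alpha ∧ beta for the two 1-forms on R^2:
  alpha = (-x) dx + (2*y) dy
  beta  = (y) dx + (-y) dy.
alpha ∧ beta = (y*(x - 2*y)) dx ∧ dy

Distribute the wedge, using dx_i ∧ dx_j = -dx_j ∧ dx_i and dx_i ∧ dx_i = 0. For each pair (i, j) with i < j, the coefficient of dx_i ∧ dx_j in alpha ∧ beta is (alpha_i * beta_j - alpha_j * beta_i). Collecting: alpha ∧ beta = (y*(x - 2*y)) dx ∧ dy.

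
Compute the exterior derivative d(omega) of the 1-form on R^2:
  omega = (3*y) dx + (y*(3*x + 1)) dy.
d(omega) = (3*y - 3) dx ∧ dy

For a 1-form omega = sum_i f_i dx_i, the exterior derivative is
  d(omega) = sum_{i < j} (∂f_j/∂x_i - ∂f_i/∂x_j) dx_i ∧ dx_j.
  coefficient of dx ∧ dy: ∂f_2/∂x - ∂f_1/∂y = ∂(y*(3*x + 1))/∂x - ∂(3*y)/∂y = 3*y - 3
Assembling: d(omega) = (3*y - 3) dx ∧ dy.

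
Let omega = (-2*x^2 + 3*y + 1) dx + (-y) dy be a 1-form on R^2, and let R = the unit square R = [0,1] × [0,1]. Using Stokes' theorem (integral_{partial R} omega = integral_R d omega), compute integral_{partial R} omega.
integral_(partial R) omega = -3

Stokes: integral_partial_R omega = integral_R d omega with d omega = (∂Q/∂x - ∂P/∂y) dx ∧ dy.
  ∂Q/∂x = 0
  ∂P/∂y = 3
  integrand = ∂Q/∂x - ∂P/∂y = -3.
Integrating over R: integral_0^1 integral_0^1 (-3) dx dy = -3.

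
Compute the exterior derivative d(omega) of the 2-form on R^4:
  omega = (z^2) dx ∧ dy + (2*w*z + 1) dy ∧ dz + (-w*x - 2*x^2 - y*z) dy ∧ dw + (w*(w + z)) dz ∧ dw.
d(omega) = (2*z) dx ∧ dy ∧ dz + (y + 2*z) dy ∧ dz ∧ dw + (-w - 4*x) dx ∧ dy ∧ dw

For a 2-form omega = sum_{i<j} g_{ij} dx_i ∧ dx_j, the exterior derivative is
  d(omega) = sum_{i<j} d(g_{ij}) ∧ dx_i ∧ dx_j = sum_{i<j, k} (∂g_{ij}/∂x_k) dx_k ∧ dx_i ∧ dx_j.
Expand each term, using dx_k ∧ dx_i ∧ dx_j = sgn(permutation) dx_{(a)} ∧ dx_{(b)} ∧ dx_{(c)} with (a < b < c) sorted:
  d(z^2) includes (∂/∂z)(z^2) dz = (2*z) dz, which multiplied by dx ∧ dy gives (2*z) dx ∧ dy ∧ dz
  d(2*w*z + 1) includes (∂/∂w)(2*w*z + 1) dw = (2*z) dw, which multiplied by dy ∧ dz gives (2*z) dy ∧ dz ∧ dw
  d(-w*x - 2*x^2 - y*z) includes (∂/∂x)(-w*x - 2*x^2 - y*z) dx = (-w - 4*x) dx, which multiplied by dy ∧ dw gives (-w - 4*x) dx ∧ dy ∧ dw
  d(-w*x - 2*x^2 - y*z) includes (∂/∂z)(-w*x - 2*x^2 - y*z) dz = (-y) dz, which multiplied by dy ∧ dw gives (y) dy ∧ dz ∧ dw
Collecting like 3-forms: d(omega) = (2*z) dx ∧ dy ∧ dz + (y + 2*z) dy ∧ dz ∧ dw + (-w - 4*x) dx ∧ dy ∧ dw.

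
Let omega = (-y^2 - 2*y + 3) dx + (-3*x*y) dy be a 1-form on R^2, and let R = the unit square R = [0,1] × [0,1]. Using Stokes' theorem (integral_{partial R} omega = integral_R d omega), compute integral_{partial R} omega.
integral_(partial R) omega = 3/2

Stokes: integral_partial_R omega = integral_R d omega with d omega = (∂Q/∂x - ∂P/∂y) dx ∧ dy.
  ∂Q/∂x = -3*y
  ∂P/∂y = -2*y - 2
  integrand = ∂Q/∂x - ∂P/∂y = 2 - y.
Integrating over R: integral_0^1 integral_0^1 (2 - y) dx dy = 3/2.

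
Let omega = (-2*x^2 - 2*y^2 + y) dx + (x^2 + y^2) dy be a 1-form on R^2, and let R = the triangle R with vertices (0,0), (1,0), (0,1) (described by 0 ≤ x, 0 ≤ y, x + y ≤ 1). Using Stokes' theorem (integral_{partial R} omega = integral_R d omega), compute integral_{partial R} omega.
integral_(partial R) omega = 1/2

Stokes: integral_partial_R omega = integral_R d omega with d omega = (∂Q/∂x - ∂P/∂y) dx ∧ dy.
  ∂Q/∂x = 2*x
  ∂P/∂y = 1 - 4*y
  integrand = ∂Q/∂x - ∂P/∂y = 2*x + 4*y - 1.
Integrating over R: integral_0^1 integral_0^{1-x} (2*x + 4*y - 1) dy dx = 1/2.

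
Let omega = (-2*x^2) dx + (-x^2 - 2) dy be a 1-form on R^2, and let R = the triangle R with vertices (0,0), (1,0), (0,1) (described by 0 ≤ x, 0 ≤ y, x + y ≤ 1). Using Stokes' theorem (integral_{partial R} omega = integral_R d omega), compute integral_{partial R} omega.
integral_(partial R) omega = -1/3

Stokes: integral_partial_R omega = integral_R d omega with d omega = (∂Q/∂x - ∂P/∂y) dx ∧ dy.
  ∂Q/∂x = -2*x
  ∂P/∂y = 0
  integrand = ∂Q/∂x - ∂P/∂y = -2*x.
Integrating over R: integral_0^1 integral_0^{1-x} (-2*x) dy dx = -1/3.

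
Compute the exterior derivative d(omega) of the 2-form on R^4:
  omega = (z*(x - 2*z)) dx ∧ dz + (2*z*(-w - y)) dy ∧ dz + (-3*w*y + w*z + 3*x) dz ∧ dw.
d(omega) = (-3*w - 2*z) dy ∧ dz ∧ dw + (3) dx ∧ dz ∧ dw

For a 2-form omega = sum_{i<j} g_{ij} dx_i ∧ dx_j, the exterior derivative is
  d(omega) = sum_{i<j} d(g_{ij}) ∧ dx_i ∧ dx_j = sum_{i<j, k} (∂g_{ij}/∂x_k) dx_k ∧ dx_i ∧ dx_j.
Expand each term, using dx_k ∧ dx_i ∧ dx_j = sgn(permutation) dx_{(a)} ∧ dx_{(b)} ∧ dx_{(c)} with (a < b < c) sorted:
  d(2*z*(-w - y)) includes (∂/∂w)(2*z*(-w - y)) dw = (-2*z) dw, which multiplied by dy ∧ dz gives (-2*z) dy ∧ dz ∧ dw
  d(-3*w*y + w*z + 3*x) includes (∂/∂x)(-3*w*y + w*z + 3*x) dx = (3) dx, which multiplied by dz ∧ dw gives (3) dx ∧ dz ∧ dw
  d(-3*w*y + w*z + 3*x) includes (∂/∂y)(-3*w*y + w*z + 3*x) dy = (-3*w) dy, which multiplied by dz ∧ dw gives (-3*w) dy ∧ dz ∧ dw
Collecting like 3-forms: d(omega) = (-3*w - 2*z) dy ∧ dz ∧ dw + (3) dx ∧ dz ∧ dw.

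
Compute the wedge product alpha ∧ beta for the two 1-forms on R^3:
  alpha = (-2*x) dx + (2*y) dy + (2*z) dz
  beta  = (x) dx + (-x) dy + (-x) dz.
alpha ∧ beta = (2*x*(x - y)) dx ∧ dy + (2*x*(x - z)) dx ∧ dz + (2*x*(-y + z)) dy ∧ dz

Distribute the wedge, using dx_i ∧ dx_j = -dx_j ∧ dx_i and dx_i ∧ dx_i = 0. For each pair (i, j) with i < j, the coefficient of dx_i ∧ dx_j in alpha ∧ beta is (alpha_i * beta_j - alpha_j * beta_i). Collecting: alpha ∧ beta = (2*x*(x - y)) dx ∧ dy + (2*x*(x - z)) dx ∧ dz + (2*x*(-y + z)) dy ∧ dz.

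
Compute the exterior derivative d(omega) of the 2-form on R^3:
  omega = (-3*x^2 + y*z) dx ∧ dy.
d(omega) = (y) dx ∧ dy ∧ dz

For a 2-form omega = sum_{i<j} g_{ij} dx_i ∧ dx_j, the exterior derivative is
  d(omega) = sum_{i<j} d(g_{ij}) ∧ dx_i ∧ dx_j = sum_{i<j, k} (∂g_{ij}/∂x_k) dx_k ∧ dx_i ∧ dx_j.
Expand each term, using dx_k ∧ dx_i ∧ dx_j = sgn(permutation) dx_{(a)} ∧ dx_{(b)} ∧ dx_{(c)} with (a < b < c) sorted:
  d(-3*x^2 + y*z) includes (∂/∂z)(-3*x^2 + y*z) dz = (y) dz, which multiplied by dx ∧ dy gives (y) dx ∧ dy ∧ dz
Collecting like 3-forms: d(omega) = (y) dx ∧ dy ∧ dz.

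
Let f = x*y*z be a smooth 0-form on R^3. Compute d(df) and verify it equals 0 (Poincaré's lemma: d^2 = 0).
d(df) = 0

Step 1: df = sum_i (∂f/∂x_i) dx_i = (y*z) dx + (x*z) dy + (x*y) dz.
Step 2: Apply d again. Using the 1-form formula, the coefficient of dx ∧ dy in d(df) is ∂^2 f/∂x ∂y - ∂^2 f/∂y ∂x = (z) - (z) = 0 (equality of mixed partials for smooth f).
Similarly for dx ∧ dz and dy ∧ dz — all coefficients vanish. So d(df) = 0.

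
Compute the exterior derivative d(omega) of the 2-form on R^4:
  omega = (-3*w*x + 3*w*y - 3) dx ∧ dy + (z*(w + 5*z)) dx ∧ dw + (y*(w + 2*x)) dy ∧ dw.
d(omega) = (-3*x + 5*y) dx ∧ dy ∧ dw + (-w - 10*z) dx ∧ dz ∧ dw

For a 2-form omega = sum_{i<j} g_{ij} dx_i ∧ dx_j, the exterior derivative is
  d(omega) = sum_{i<j} d(g_{ij}) ∧ dx_i ∧ dx_j = sum_{i<j, k} (∂g_{ij}/∂x_k) dx_k ∧ dx_i ∧ dx_j.
Expand each term, using dx_k ∧ dx_i ∧ dx_j = sgn(permutation) dx_{(a)} ∧ dx_{(b)} ∧ dx_{(c)} with (a < b < c) sorted:
  d(-3*w*x + 3*w*y - 3) includes (∂/∂w)(-3*w*x + 3*w*y - 3) dw = (-3*x + 3*y) dw, which multiplied by dx ∧ dy gives (-3*x + 3*y) dx ∧ dy ∧ dw
  d(z*(w + 5*z)) includes (∂/∂z)(z*(w + 5*z)) dz = (w + 10*z) dz, which multiplied by dx ∧ dw gives (-w - 10*z) dx ∧ dz ∧ dw
  d(y*(w + 2*x)) includes (∂/∂x)(y*(w + 2*x)) dx = (2*y) dx, which multiplied by dy ∧ dw gives (2*y) dx ∧ dy ∧ dw
Collecting like 3-forms: d(omega) = (-3*x + 5*y) dx ∧ dy ∧ dw + (-w - 10*z) dx ∧ dz ∧ dw.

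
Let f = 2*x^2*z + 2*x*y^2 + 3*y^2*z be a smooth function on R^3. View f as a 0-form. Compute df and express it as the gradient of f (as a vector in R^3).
df = (4*x*z + 2*y^2) dx + (2*y*(2*x + 3*z)) dy + (2*x^2 + 3*y^2) dz; grad f = (4*x*z + 2*y^2, 2*y*(2*x + 3*z), 2*x^2 + 3*y^2)

For a 0-form f, d f = (∂f/∂x) dx + (∂f/∂y) dy + (∂f/∂z) dz. The components of the vector representation are exactly the entries of grad f in Cartesian coordinates:
  ∂f/∂x = 4*x*z + 2*y^2
  ∂f/∂y = 2*y*(2*x + 3*z)
  ∂f/∂z = 2*x^2 + 3*y^2.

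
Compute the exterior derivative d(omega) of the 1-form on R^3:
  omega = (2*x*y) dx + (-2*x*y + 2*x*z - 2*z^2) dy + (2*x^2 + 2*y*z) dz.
d(omega) = (-2*x - 2*y + 2*z) dx ∧ dy + (4*x) dx ∧ dz + (-2*x + 6*z) dy ∧ dz

For a 1-form omega = sum_i f_i dx_i, the exterior derivative is
  d(omega) = sum_{i < j} (∂f_j/∂x_i - ∂f_i/∂x_j) dx_i ∧ dx_j.
  coefficient of dx ∧ dy: ∂f_2/∂x - ∂f_1/∂y = ∂(-2*x*y + 2*x*z - 2*z^2)/∂x - ∂(2*x*y)/∂y = -2*x - 2*y + 2*z
  coefficient of dx ∧ dz: ∂f_3/∂x - ∂f_1/∂z = ∂(2*x^2 + 2*y*z)/∂x - ∂(2*x*y)/∂z = 4*x
  coefficient of dy ∧ dz: ∂f_3/∂y - ∂f_2/∂z = ∂(2*x^2 + 2*y*z)/∂y - ∂(-2*x*y + 2*x*z - 2*z^2)/∂z = -2*x + 6*z
Assembling: d(omega) = (-2*x - 2*y + 2*z) dx ∧ dy + (4*x) dx ∧ dz + (-2*x + 6*z) dy ∧ dz.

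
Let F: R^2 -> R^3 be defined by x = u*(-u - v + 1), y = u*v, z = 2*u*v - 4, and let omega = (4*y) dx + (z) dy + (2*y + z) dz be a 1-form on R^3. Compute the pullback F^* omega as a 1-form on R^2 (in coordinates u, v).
F^* omega = (2*v*(-4*u^2 + 3*u*v + 2*u - 6)) du + (6*u*(u*v - 2)) dv

Using F^*(f dg) = (f ∘ F) d(g ∘ F), substitute each coordinate x_i by F_i(u, v) in f_i, and replace dx_i by d F_i = (∂F_i/∂u) du + (∂F_i/∂v) dv.
  For the x component: f_1(F) = 4*u*v; d F_1 = (-2*u - v + 1) du + (-u) dv
  For the y component: f_2(F) = 2*u*v - 4; d F_2 = (v) du + (u) dv
  For the z component: f_3(F) = 4*u*v - 4; d F_3 = (2*v) du + (2*u) dv
Combining and collecting du, dv coefficients:
  coeff of du: 2*v*(-4*u^2 + 3*u*v + 2*u - 6)
  coeff of dv: 6*u*(u*v - 2)
F^* omega = (2*v*(-4*u^2 + 3*u*v + 2*u - 6)) du + (6*u*(u*v - 2)) dv.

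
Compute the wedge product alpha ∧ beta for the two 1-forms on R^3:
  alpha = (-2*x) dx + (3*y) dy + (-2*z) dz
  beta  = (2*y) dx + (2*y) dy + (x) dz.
alpha ∧ beta = (-2*y*(2*x + 3*y)) dx ∧ dy + (-2*x^2 + 4*y*z) dx ∧ dz + (y*(3*x + 4*z)) dy ∧ dz

Distribute the wedge, using dx_i ∧ dx_j = -dx_j ∧ dx_i and dx_i ∧ dx_i = 0. For each pair (i, j) with i < j, the coefficient of dx_i ∧ dx_j in alpha ∧ beta is (alpha_i * beta_j - alpha_j * beta_i). Collecting: alpha ∧ beta = (-2*y*(2*x + 3*y)) dx ∧ dy + (-2*x^2 + 4*y*z) dx ∧ dz + (y*(3*x + 4*z)) dy ∧ dz.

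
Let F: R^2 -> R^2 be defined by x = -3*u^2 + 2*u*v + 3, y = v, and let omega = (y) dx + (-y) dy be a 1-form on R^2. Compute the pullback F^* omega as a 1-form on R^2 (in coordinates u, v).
F^* omega = (2*v*(-3*u + v)) du + (v*(2*u - 1)) dv

Using F^*(f dg) = (f ∘ F) d(g ∘ F), substitute each coordinate x_i by F_i(u, v) in f_i, and replace dx_i by d F_i = (∂F_i/∂u) du + (∂F_i/∂v) dv.
  For the x component: f_1(F) = v; d F_1 = (-6*u + 2*v) du + (2*u) dv
  For the y component: f_2(F) = -v; d F_2 = (0) du + (1) dv
Combining and collecting du, dv coefficients:
  coeff of du: 2*v*(-3*u + v)
  coeff of dv: v*(2*u - 1)
F^* omega = (2*v*(-3*u + v)) du + (v*(2*u - 1)) dv.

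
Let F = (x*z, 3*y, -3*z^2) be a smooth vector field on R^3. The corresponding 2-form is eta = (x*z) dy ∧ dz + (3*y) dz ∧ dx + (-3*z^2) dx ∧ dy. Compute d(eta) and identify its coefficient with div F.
d(eta) = (3 - 5*z) dx ∧ dy ∧ dz; div F = 3 - 5*z

For a 2-form in R^3 of the form above, applying d gives a 3-form with coefficient ∂P/∂x + ∂Q/∂y + ∂R/∂z:
  ∂P/∂x = z
  ∂Q/∂y = 3
  ∂R/∂z = -6*z
Sum = 3 - 5*z, which is exactly div F.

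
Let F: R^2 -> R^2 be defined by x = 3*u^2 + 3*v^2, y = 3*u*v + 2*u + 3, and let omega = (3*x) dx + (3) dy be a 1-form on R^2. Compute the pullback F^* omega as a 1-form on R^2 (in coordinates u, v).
F^* omega = (54*u^3 + 54*u*v^2 + 9*v + 6) du + (54*u^2*v + 9*u + 54*v^3) dv

Using F^*(f dg) = (f ∘ F) d(g ∘ F), substitute each coordinate x_i by F_i(u, v) in f_i, and replace dx_i by d F_i = (∂F_i/∂u) du + (∂F_i/∂v) dv.
  For the x component: f_1(F) = 9*u^2 + 9*v^2; d F_1 = (6*u) du + (6*v) dv
  For the y component: f_2(F) = 3; d F_2 = (3*v + 2) du + (3*u) dv
Combining and collecting du, dv coefficients:
  coeff of du: 54*u^3 + 54*u*v^2 + 9*v + 6
  coeff of dv: 54*u^2*v + 9*u + 54*v^3
F^* omega = (54*u^3 + 54*u*v^2 + 9*v + 6) du + (54*u^2*v + 9*u + 54*v^3) dv.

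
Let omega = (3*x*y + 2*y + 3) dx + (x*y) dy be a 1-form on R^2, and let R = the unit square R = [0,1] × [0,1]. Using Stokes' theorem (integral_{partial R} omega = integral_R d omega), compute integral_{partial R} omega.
integral_(partial R) omega = -3

Stokes: integral_partial_R omega = integral_R d omega with d omega = (∂Q/∂x - ∂P/∂y) dx ∧ dy.
  ∂Q/∂x = y
  ∂P/∂y = 3*x + 2
  integrand = ∂Q/∂x - ∂P/∂y = -3*x + y - 2.
Integrating over R: integral_0^1 integral_0^1 (-3*x + y - 2) dx dy = -3.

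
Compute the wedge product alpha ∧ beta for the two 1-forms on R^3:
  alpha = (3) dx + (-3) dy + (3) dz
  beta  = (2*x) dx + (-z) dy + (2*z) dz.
alpha ∧ beta = (6*x - 3*z) dx ∧ dy + (-6*x + 6*z) dx ∧ dz + (-3*z) dy ∧ dz

Distribute the wedge, using dx_i ∧ dx_j = -dx_j ∧ dx_i and dx_i ∧ dx_i = 0. For each pair (i, j) with i < j, the coefficient of dx_i ∧ dx_j in alpha ∧ beta is (alpha_i * beta_j - alpha_j * beta_i). Collecting: alpha ∧ beta = (6*x - 3*z) dx ∧ dy + (-6*x + 6*z) dx ∧ dz + (-3*z) dy ∧ dz.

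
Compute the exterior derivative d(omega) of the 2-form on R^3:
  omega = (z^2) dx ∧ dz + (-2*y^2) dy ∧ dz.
d(omega) = 0

For a 2-form omega = sum_{i<j} g_{ij} dx_i ∧ dx_j, the exterior derivative is
  d(omega) = sum_{i<j} d(g_{ij}) ∧ dx_i ∧ dx_j = sum_{i<j, k} (∂g_{ij}/∂x_k) dx_k ∧ dx_i ∧ dx_j.
Expand each term, using dx_k ∧ dx_i ∧ dx_j = sgn(permutation) dx_{(a)} ∧ dx_{(b)} ∧ dx_{(c)} with (a < b < c) sorted:

Collecting like 3-forms: d(omega) = 0.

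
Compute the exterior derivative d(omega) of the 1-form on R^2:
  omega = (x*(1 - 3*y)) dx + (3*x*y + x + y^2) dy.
d(omega) = (3*x + 3*y + 1) dx ∧ dy

For a 1-form omega = sum_i f_i dx_i, the exterior derivative is
  d(omega) = sum_{i < j} (∂f_j/∂x_i - ∂f_i/∂x_j) dx_i ∧ dx_j.
  coefficient of dx ∧ dy: ∂f_2/∂x - ∂f_1/∂y = ∂(3*x*y + x + y^2)/∂x - ∂(x*(1 - 3*y))/∂y = 3*x + 3*y + 1
Assembling: d(omega) = (3*x + 3*y + 1) dx ∧ dy.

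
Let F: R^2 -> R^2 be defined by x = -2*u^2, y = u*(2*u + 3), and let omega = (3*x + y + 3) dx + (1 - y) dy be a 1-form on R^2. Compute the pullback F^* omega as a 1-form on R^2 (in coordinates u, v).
F^* omega = (8*u^3 - 30*u^2 - 17*u + 3) du

Using F^*(f dg) = (f ∘ F) d(g ∘ F), substitute each coordinate x_i by F_i(u, v) in f_i, and replace dx_i by d F_i = (∂F_i/∂u) du + (∂F_i/∂v) dv.
  For the x component: f_1(F) = -4*u^2 + 3*u + 3; d F_1 = (-4*u) du + (0) dv
  For the y component: f_2(F) = -2*u^2 - 3*u + 1; d F_2 = (4*u + 3) du + (0) dv
Combining and collecting du, dv coefficients:
  coeff of du: 8*u^3 - 30*u^2 - 17*u + 3
  coeff of dv: 0
F^* omega = (8*u^3 - 30*u^2 - 17*u + 3) du.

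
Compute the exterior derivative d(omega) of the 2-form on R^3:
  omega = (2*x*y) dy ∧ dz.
d(omega) = (2*y) dx ∧ dy ∧ dz

For a 2-form omega = sum_{i<j} g_{ij} dx_i ∧ dx_j, the exterior derivative is
  d(omega) = sum_{i<j} d(g_{ij}) ∧ dx_i ∧ dx_j = sum_{i<j, k} (∂g_{ij}/∂x_k) dx_k ∧ dx_i ∧ dx_j.
Expand each term, using dx_k ∧ dx_i ∧ dx_j = sgn(permutation) dx_{(a)} ∧ dx_{(b)} ∧ dx_{(c)} with (a < b < c) sorted:
  d(2*x*y) includes (∂/∂x)(2*x*y) dx = (2*y) dx, which multiplied by dy ∧ dz gives (2*y) dx ∧ dy ∧ dz
Collecting like 3-forms: d(omega) = (2*y) dx ∧ dy ∧ dz.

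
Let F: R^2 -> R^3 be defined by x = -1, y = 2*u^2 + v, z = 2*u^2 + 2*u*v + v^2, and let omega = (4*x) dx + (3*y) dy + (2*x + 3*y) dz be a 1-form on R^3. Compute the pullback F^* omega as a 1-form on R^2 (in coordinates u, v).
F^* omega = (48*u^3 + 12*u^2*v + 24*u*v - 8*u + 6*v^2 - 4*v) du + (12*u^3 + 12*u^2*v + 6*u^2 + 6*u*v - 4*u + 6*v^2 - v) dv

Using F^*(f dg) = (f ∘ F) d(g ∘ F), substitute each coordinate x_i by F_i(u, v) in f_i, and replace dx_i by d F_i = (∂F_i/∂u) du + (∂F_i/∂v) dv.
  For the x component: f_1(F) = -4; d F_1 = (0) du + (0) dv
  For the y component: f_2(F) = 6*u^2 + 3*v; d F_2 = (4*u) du + (1) dv
  For the z component: f_3(F) = 6*u^2 + 3*v - 2; d F_3 = (4*u + 2*v) du + (2*u + 2*v) dv
Combining and collecting du, dv coefficients:
  coeff of du: 48*u^3 + 12*u^2*v + 24*u*v - 8*u + 6*v^2 - 4*v
  coeff of dv: 12*u^3 + 12*u^2*v + 6*u^2 + 6*u*v - 4*u + 6*v^2 - v
F^* omega = (48*u^3 + 12*u^2*v + 24*u*v - 8*u + 6*v^2 - 4*v) du + (12*u^3 + 12*u^2*v + 6*u^2 + 6*u*v - 4*u + 6*v^2 - v) dv.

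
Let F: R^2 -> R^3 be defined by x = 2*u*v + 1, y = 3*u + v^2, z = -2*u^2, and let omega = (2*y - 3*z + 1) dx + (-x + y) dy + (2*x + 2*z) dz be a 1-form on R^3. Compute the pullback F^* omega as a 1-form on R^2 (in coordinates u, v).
F^* omega = (16*u^3 - 4*u^2*v + 6*u*v + u + 4*v^3 + 3*v^2 + 2*v - 3) du + (12*u^3 + 12*u^2 + 6*u*v + 2*u + 2*v^3 - 2*v) dv

Using F^*(f dg) = (f ∘ F) d(g ∘ F), substitute each coordinate x_i by F_i(u, v) in f_i, and replace dx_i by d F_i = (∂F_i/∂u) du + (∂F_i/∂v) dv.
  For the x component: f_1(F) = 6*u^2 + 6*u + 2*v^2 + 1; d F_1 = (2*v) du + (2*u) dv
  For the y component: f_2(F) = -2*u*v + 3*u + v^2 - 1; d F_2 = (3) du + (2*v) dv
  For the z component: f_3(F) = -4*u^2 + 4*u*v + 2; d F_3 = (-4*u) du + (0) dv
Combining and collecting du, dv coefficients:
  coeff of du: 16*u^3 - 4*u^2*v + 6*u*v + u + 4*v^3 + 3*v^2 + 2*v - 3
  coeff of dv: 12*u^3 + 12*u^2 + 6*u*v + 2*u + 2*v^3 - 2*v
F^* omega = (16*u^3 - 4*u^2*v + 6*u*v + u + 4*v^3 + 3*v^2 + 2*v - 3) du + (12*u^3 + 12*u^2 + 6*u*v + 2*u + 2*v^3 - 2*v) dv.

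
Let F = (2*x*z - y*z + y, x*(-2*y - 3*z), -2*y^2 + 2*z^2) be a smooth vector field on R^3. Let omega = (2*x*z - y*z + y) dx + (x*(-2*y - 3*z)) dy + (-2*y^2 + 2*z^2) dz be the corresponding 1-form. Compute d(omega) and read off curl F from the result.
d(omega) = (3*x - 4*y) dy ∧ dz + (2*x - y) dz ∧ dx + (-2*y - 2*z - 1) dx ∧ dy; curl F = (3*x - 4*y, 2*x - y, -2*y - 2*z - 1)

d omega = sum_{i<j} (∂f_j/∂x_i - ∂f_i/∂x_j) dx_i ∧ dx_j. Under the identification (dy ∧ dz, dz ∧ dx, dx ∧ dy) ↔ (e_x, e_y, e_z), the coefficients are exactly the components of curl F. Compute:
  ∂R/∂y - ∂Q/∂z = (-4*y) - (-3*x) = 3*x - 4*y
  ∂P/∂z - ∂R/∂x = (2*x - y) - (0) = 2*x - y
  ∂Q/∂x - ∂P/∂y = (-2*y - 3*z) - (1 - z) = -2*y - 2*z - 1.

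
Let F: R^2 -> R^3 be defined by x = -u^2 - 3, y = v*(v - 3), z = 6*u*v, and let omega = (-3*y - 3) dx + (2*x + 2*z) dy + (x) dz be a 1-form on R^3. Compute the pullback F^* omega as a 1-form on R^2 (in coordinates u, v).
F^* omega = (-6*u^2*v + 6*u*v^2 - 18*u*v + 6*u - 18*v) du + (-6*u^3 - 4*u^2*v + 6*u^2 + 24*u*v^2 - 36*u*v - 18*u - 12*v + 18) dv

Using F^*(f dg) = (f ∘ F) d(g ∘ F), substitute each coordinate x_i by F_i(u, v) in f_i, and replace dx_i by d F_i = (∂F_i/∂u) du + (∂F_i/∂v) dv.
  For the x component: f_1(F) = -3*v^2 + 9*v - 3; d F_1 = (-2*u) du + (0) dv
  For the y component: f_2(F) = -2*u^2 + 12*u*v - 6; d F_2 = (0) du + (2*v - 3) dv
  For the z component: f_3(F) = -u^2 - 3; d F_3 = (6*v) du + (6*u) dv
Combining and collecting du, dv coefficients:
  coeff of du: -6*u^2*v + 6*u*v^2 - 18*u*v + 6*u - 18*v
  coeff of dv: -6*u^3 - 4*u^2*v + 6*u^2 + 24*u*v^2 - 36*u*v - 18*u - 12*v + 18
F^* omega = (-6*u^2*v + 6*u*v^2 - 18*u*v + 6*u - 18*v) du + (-6*u^3 - 4*u^2*v + 6*u^2 + 24*u*v^2 - 36*u*v - 18*u - 12*v + 18) dv.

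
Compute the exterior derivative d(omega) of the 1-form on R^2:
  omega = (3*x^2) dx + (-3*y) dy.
d(omega) = 0

For a 1-form omega = sum_i f_i dx_i, the exterior derivative is
  d(omega) = sum_{i < j} (∂f_j/∂x_i - ∂f_i/∂x_j) dx_i ∧ dx_j.

Assembling: d(omega) = 0.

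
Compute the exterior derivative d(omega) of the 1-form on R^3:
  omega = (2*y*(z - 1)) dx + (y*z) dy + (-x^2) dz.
d(omega) = (2 - 2*z) dx ∧ dy + (-2*x - 2*y) dx ∧ dz + (-y) dy ∧ dz

For a 1-form omega = sum_i f_i dx_i, the exterior derivative is
  d(omega) = sum_{i < j} (∂f_j/∂x_i - ∂f_i/∂x_j) dx_i ∧ dx_j.
  coefficient of dx ∧ dy: ∂f_2/∂x - ∂f_1/∂y = ∂(y*z)/∂x - ∂(2*y*(z - 1))/∂y = 2 - 2*z
  coefficient of dx ∧ dz: ∂f_3/∂x - ∂f_1/∂z = ∂(-x^2)/∂x - ∂(2*y*(z - 1))/∂z = -2*x - 2*y
  coefficient of dy ∧ dz: ∂f_3/∂y - ∂f_2/∂z = ∂(-x^2)/∂y - ∂(y*z)/∂z = -y
Assembling: d(omega) = (2 - 2*z) dx ∧ dy + (-2*x - 2*y) dx ∧ dz + (-y) dy ∧ dz.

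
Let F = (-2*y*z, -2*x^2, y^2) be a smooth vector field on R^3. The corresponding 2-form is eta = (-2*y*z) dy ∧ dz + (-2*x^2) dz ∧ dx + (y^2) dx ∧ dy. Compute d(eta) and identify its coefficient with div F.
d(eta) = (0) dx ∧ dy ∧ dz; div F = 0

For a 2-form in R^3 of the form above, applying d gives a 3-form with coefficient ∂P/∂x + ∂Q/∂y + ∂R/∂z:
  ∂P/∂x = 0
  ∂Q/∂y = 0
  ∂R/∂z = 0
Sum = 0, which is exactly div F.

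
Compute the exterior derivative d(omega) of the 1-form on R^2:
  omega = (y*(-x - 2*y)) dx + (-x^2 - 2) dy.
d(omega) = (-x + 4*y) dx ∧ dy

For a 1-form omega = sum_i f_i dx_i, the exterior derivative is
  d(omega) = sum_{i < j} (∂f_j/∂x_i - ∂f_i/∂x_j) dx_i ∧ dx_j.
  coefficient of dx ∧ dy: ∂f_2/∂x - ∂f_1/∂y = ∂(-x^2 - 2)/∂x - ∂(y*(-x - 2*y))/∂y = -x + 4*y
Assembling: d(omega) = (-x + 4*y) dx ∧ dy.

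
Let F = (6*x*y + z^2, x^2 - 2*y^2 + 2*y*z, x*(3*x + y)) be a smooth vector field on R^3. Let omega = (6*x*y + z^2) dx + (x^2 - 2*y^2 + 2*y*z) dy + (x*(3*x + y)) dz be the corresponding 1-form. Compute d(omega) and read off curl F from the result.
d(omega) = (x - 2*y) dy ∧ dz + (-6*x - y + 2*z) dz ∧ dx + (-4*x) dx ∧ dy; curl F = (x - 2*y, -6*x - y + 2*z, -4*x)

d omega = sum_{i<j} (∂f_j/∂x_i - ∂f_i/∂x_j) dx_i ∧ dx_j. Under the identification (dy ∧ dz, dz ∧ dx, dx ∧ dy) ↔ (e_x, e_y, e_z), the coefficients are exactly the components of curl F. Compute:
  ∂R/∂y - ∂Q/∂z = (x) - (2*y) = x - 2*y
  ∂P/∂z - ∂R/∂x = (2*z) - (6*x + y) = -6*x - y + 2*z
  ∂Q/∂x - ∂P/∂y = (2*x) - (6*x) = -4*x.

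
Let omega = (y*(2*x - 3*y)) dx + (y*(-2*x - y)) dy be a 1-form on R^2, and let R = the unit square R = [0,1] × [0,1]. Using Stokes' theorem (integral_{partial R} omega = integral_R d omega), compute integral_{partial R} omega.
integral_(partial R) omega = 1

Stokes: integral_partial_R omega = integral_R d omega with d omega = (∂Q/∂x - ∂P/∂y) dx ∧ dy.
  ∂Q/∂x = -2*y
  ∂P/∂y = 2*x - 6*y
  integrand = ∂Q/∂x - ∂P/∂y = -2*x + 4*y.
Integrating over R: integral_0^1 integral_0^1 (-2*x + 4*y) dx dy = 1.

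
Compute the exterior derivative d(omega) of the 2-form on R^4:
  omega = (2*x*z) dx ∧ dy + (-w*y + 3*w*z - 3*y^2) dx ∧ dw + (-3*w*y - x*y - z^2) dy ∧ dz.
d(omega) = (2*x - y) dx ∧ dy ∧ dz + (w + 6*y) dx ∧ dy ∧ dw + (-3*w) dx ∧ dz ∧ dw + (-3*y) dy ∧ dz ∧ dw

For a 2-form omega = sum_{i<j} g_{ij} dx_i ∧ dx_j, the exterior derivative is
  d(omega) = sum_{i<j} d(g_{ij}) ∧ dx_i ∧ dx_j = sum_{i<j, k} (∂g_{ij}/∂x_k) dx_k ∧ dx_i ∧ dx_j.
Expand each term, using dx_k ∧ dx_i ∧ dx_j = sgn(permutation) dx_{(a)} ∧ dx_{(b)} ∧ dx_{(c)} with (a < b < c) sorted:
  d(2*x*z) includes (∂/∂z)(2*x*z) dz = (2*x) dz, which multiplied by dx ∧ dy gives (2*x) dx ∧ dy ∧ dz
  d(-w*y + 3*w*z - 3*y^2) includes (∂/∂y)(-w*y + 3*w*z - 3*y^2) dy = (-w - 6*y) dy, which multiplied by dx ∧ dw gives (w + 6*y) dx ∧ dy ∧ dw
  d(-w*y + 3*w*z - 3*y^2) includes (∂/∂z)(-w*y + 3*w*z - 3*y^2) dz = (3*w) dz, which multiplied by dx ∧ dw gives (-3*w) dx ∧ dz ∧ dw
  d(-3*w*y - x*y - z^2) includes (∂/∂x)(-3*w*y - x*y - z^2) dx = (-y) dx, which multiplied by dy ∧ dz gives (-y) dx ∧ dy ∧ dz
  d(-3*w*y - x*y - z^2) includes (∂/∂w)(-3*w*y - x*y - z^2) dw = (-3*y) dw, which multiplied by dy ∧ dz gives (-3*y) dy ∧ dz ∧ dw
Collecting like 3-forms: d(omega) = (2*x - y) dx ∧ dy ∧ dz + (w + 6*y) dx ∧ dy ∧ dw + (-3*w) dx ∧ dz ∧ dw + (-3*y) dy ∧ dz ∧ dw.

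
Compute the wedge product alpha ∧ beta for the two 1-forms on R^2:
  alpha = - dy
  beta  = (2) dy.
alpha ∧ beta = 0

Distribute the wedge, using dx_i ∧ dx_j = -dx_j ∧ dx_i and dx_i ∧ dx_i = 0. For each pair (i, j) with i < j, the coefficient of dx_i ∧ dx_j in alpha ∧ beta is (alpha_i * beta_j - alpha_j * beta_i). Collecting: alpha ∧ beta = 0.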